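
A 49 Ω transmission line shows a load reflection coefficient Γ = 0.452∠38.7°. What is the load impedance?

Z_L = Z_0·(1 + Γ)/(1 − Γ) = 49·(1.35 + j0.283)/(0.647 − j0.283)

Z_L ≈ 78.2 + j55.5 Ω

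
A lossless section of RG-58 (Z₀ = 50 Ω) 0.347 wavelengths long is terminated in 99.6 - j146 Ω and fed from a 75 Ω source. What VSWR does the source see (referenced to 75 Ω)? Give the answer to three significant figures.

βl = 2π × 0.347 = 125°
tan(βl) = -1.43
Z_in = Z_0·(Z_L + jZ_0·tanβl)/(Z_0 + jZ_L·tanβl) = 16.6 + j53.5 Ω
Γ_s = (Z_in − Z_s)/(Z_in + Z_s) = (-58.4 + j53.5)/(91.6 + j53.5), |Γ_s| = 0.746
VSWR = (1 + |Γ_s|)/(1 − |Γ_s|)

VSWR ≈ 6.88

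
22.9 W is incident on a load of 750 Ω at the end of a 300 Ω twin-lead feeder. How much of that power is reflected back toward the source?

Γ = (750 − 300)/(750 + 300) = 0.429
|Γ|² = 0.184
P_refl = |Γ|²·P_inc = 4.21 W, P_del = (1 − |Γ|²)·P_inc = 18.7 W

P_reflected ≈ 4.21 W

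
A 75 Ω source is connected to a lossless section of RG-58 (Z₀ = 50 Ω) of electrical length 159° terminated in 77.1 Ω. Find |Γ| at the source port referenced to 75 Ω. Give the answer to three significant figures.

tan(βl) = -0.384
Z_in = Z_0·(Z_L + jZ_0·tanβl)/(Z_0 + jZ_L·tanβl) = 65.5 + j19.6 Ω
Γ_s = (Z_in − Z_s)/(Z_in + Z_s) = (-9.49 + j19.6)/(141 + j19.6), |Γ_s| = 0.153

|Γ| ≈ 0.153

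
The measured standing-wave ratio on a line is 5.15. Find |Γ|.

|Γ| ≈ 0.675

|Γ| = (S − 1)/(S + 1) = (5.15 − 1)/(5.15 + 1) = 4.15/6.15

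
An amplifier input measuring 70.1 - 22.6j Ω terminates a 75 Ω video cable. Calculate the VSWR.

VSWR ≈ 1.37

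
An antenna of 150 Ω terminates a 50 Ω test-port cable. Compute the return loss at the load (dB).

Γ = (150 − 50)/(150 + 50) = 0.5
RL = −20·log₁₀|Γ| = −20·log₁₀(0.5)

RL ≈ 6.02 dB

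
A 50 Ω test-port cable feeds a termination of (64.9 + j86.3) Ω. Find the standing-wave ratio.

VSWR ≈ 4.12

Γ = (Z_L − Z_0)/(Z_L + Z_0) = (14.9 + j86.3)/(114.9 + j86.3)
|Γ| = 87.6/144 = 0.609
VSWR = (1 + |Γ|)/(1 − |Γ|) = 1.61/0.391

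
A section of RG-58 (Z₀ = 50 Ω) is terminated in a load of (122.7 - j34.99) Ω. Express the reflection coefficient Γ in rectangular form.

Γ = (Z_L − Z_0)/(Z_L + Z_0) = (72.7 − j34.99)/(172.7 − j34.99)

Γ ≈ 0.444 − j0.113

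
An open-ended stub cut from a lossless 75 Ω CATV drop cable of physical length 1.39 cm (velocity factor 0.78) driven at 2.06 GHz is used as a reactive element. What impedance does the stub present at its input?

Z_in ≈ −j77.5 Ω

λ = v/f = 0.78·c / 2.06 GHz = 0.114 m
βl = 2π·l/λ = 2π × 0.122 = 44.1°
tan(βl) = 0.967
For an open-ended stub, Z_in = −jZ_0·cot(βl) = −jZ_0/tan(βl)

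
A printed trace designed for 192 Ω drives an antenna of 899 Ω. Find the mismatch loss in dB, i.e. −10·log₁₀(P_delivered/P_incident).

mismatch loss ≈ 2.37 dB

Γ = (899 − 192)/(899 + 192) = 0.648
|Γ|² = 0.42, so P_del/P_inc = 1 − |Γ|² = 0.58
ML = −10·log₁₀(1 − |Γ|²)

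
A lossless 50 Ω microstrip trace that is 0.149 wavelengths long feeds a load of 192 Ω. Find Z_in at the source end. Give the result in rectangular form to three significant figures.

βl = 2π × 0.149 = 53.6°
tan(βl) = tan(53.6°) = 1.36
Z_in = Z_0·(Z_L + jZ_0·tanβl)/(Z_0 + jZ_L·tanβl)
     = 50·(192 + j67.9)/(50 + j261)

Z_in ≈ 19.4 − j33.1 Ω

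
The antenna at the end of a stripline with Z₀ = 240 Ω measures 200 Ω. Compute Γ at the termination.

Γ = -0.0909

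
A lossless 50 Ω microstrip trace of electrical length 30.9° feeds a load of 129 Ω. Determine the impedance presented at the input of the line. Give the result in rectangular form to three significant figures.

tan(βl) = tan(30.9°) = 0.598
Z_in = Z_0·(Z_L + jZ_0·tanβl)/(Z_0 + jZ_L·tanβl)
     = 50·(129 + j29.9)/(50 + j77.2)

Z_in ≈ 51.8 − j50 Ω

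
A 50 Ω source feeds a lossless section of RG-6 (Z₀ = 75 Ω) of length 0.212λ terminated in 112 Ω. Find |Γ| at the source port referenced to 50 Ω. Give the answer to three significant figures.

|Γ| ≈ 0.0975

βl = 2π × 0.212 = 76.3°
tan(βl) = 4.11
Z_in = Z_0·(Z_L + jZ_0·tanβl)/(Z_0 + jZ_L·tanβl) = 51.8 − j9.81 Ω
Γ_s = (Z_in − Z_s)/(Z_in + Z_s) = (1.82 − j9.81)/(102 − j9.81), |Γ_s| = 0.0975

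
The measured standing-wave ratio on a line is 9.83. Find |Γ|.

|Γ| = (S − 1)/(S + 1) = (9.83 − 1)/(9.83 + 1) = 8.83/10.8

|Γ| ≈ 0.815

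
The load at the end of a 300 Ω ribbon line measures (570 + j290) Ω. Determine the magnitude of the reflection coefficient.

Γ = (Z_L − Z_0)/(Z_L + Z_0) = (270 + j290)/(870 + j290)
|Γ| = 396/917

|Γ| ≈ 0.432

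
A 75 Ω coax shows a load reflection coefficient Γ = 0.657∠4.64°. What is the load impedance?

Z_L ≈ 350 + j65.4 Ω

Z_L = Z_0·(1 + Γ)/(1 − Γ) = 75·(1.65 + j0.0531)/(0.345 − j0.0531)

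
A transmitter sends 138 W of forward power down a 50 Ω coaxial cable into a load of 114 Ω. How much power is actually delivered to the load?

P_delivered ≈ 117 W

Γ = (114 − 50)/(114 + 50) = 0.39
|Γ|² = 0.152
P_refl = |Γ|²·P_inc = 21 W, P_del = (1 − |Γ|²)·P_inc = 117 W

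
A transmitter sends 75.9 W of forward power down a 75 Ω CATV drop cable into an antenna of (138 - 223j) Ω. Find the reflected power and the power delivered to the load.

P_reflected ≈ 42.9 W; P_delivered ≈ 33 W

|Γ| = |(63 − j223)/(213 − j223)| = 0.751
|Γ|² = 0.565
P_refl = |Γ|²·P_inc = 42.9 W, P_del = (1 − |Γ|²)·P_inc = 33 W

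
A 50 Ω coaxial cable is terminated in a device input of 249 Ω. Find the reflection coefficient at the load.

Γ = (Z_L − Z_0)/(Z_L + Z_0) = (249 − 50)/(249 + 50) = 199/299

Γ = 0.666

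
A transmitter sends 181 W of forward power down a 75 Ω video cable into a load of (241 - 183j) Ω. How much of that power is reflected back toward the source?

|Γ| = |(166 − j183)/(316 − j183)| = 0.677
|Γ|² = 0.458
P_refl = |Γ|²·P_inc = 82.9 W, P_del = (1 − |Γ|²)·P_inc = 98.1 W

P_reflected ≈ 82.9 W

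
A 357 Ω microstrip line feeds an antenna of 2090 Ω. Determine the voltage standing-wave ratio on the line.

VSWR ≈ 5.85

Γ = (2090 − 357)/(2090 + 357) = 0.708
VSWR = (1 + 0.708)/(1 − 0.708)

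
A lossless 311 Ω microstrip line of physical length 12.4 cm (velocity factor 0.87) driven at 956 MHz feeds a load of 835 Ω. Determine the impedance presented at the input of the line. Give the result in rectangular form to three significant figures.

λ = v/f = 0.87·c / 956 MHz = 0.273 m
βl = 2π·l/λ = 2π × 0.454 = 164°
tan(βl) = tan(164°) = -0.296
Z_in = Z_0·(Z_L + jZ_0·tanβl)/(Z_0 + jZ_L·tanβl)
     = 311·(835 − j92.1)/(311 − j247)

Z_in ≈ 557 + j350 Ω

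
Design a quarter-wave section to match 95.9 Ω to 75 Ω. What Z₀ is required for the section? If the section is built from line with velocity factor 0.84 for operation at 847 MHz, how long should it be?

Z_qwt ≈ 84.8 Ω; length ≈ 7.44 cm

Z_qwt = √(Z_0·R_L) = √(75 × 95.9) = √7192
λ = 0.84·c/f = 0.298 m, so l = λ/4 = 0.0744 m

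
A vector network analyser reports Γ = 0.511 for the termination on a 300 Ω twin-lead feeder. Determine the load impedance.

Z_L = Z_0·(1 + Γ)/(1 − Γ) = 300·(1.51)/(0.489)

Z_L ≈ 927 Ω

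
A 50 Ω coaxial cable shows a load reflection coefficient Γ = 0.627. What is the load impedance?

Z_L = Z_0·(1 + Γ)/(1 − Γ) = 50·(1.63)/(0.373)

Z_L ≈ 218 Ω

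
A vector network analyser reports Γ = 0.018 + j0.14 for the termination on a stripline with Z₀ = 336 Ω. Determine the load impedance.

Z_L = Z_0·(1 + Γ)/(1 − Γ) = 336·(1.02 + j0.14)/(0.982 − j0.14)

Z_L ≈ 335 + j95.6 Ω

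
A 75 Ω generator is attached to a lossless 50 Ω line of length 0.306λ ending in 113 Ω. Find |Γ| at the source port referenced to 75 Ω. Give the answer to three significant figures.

βl = 2π × 0.306 = 110°
tan(βl) = -2.72
Z_in = Z_0·(Z_L + jZ_0·tanβl)/(Z_0 + jZ_L·tanβl) = 24.5 + j14.4 Ω
Γ_s = (Z_in − Z_s)/(Z_in + Z_s) = (-50.5 + j14.4)/(99.5 + j14.4), |Γ_s| = 0.523

|Γ| ≈ 0.523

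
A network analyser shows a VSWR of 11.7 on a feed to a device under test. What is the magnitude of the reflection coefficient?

|Γ| = (S − 1)/(S + 1) = (11.7 − 1)/(11.7 + 1) = 10.7/12.7

|Γ| ≈ 0.843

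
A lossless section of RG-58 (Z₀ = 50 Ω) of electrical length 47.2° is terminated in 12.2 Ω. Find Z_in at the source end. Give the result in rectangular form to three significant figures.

Z_in ≈ 24.7 + j47.5 Ω

tan(βl) = tan(47.2°) = 1.08
Z_in = Z_0·(Z_L + jZ_0·tanβl)/(Z_0 + jZ_L·tanβl)
     = 50·(12.2 + j54)/(50 + j13.2)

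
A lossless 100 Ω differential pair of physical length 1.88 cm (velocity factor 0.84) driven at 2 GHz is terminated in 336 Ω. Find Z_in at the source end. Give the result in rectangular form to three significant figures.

Z_in ≈ 43.7 − j63.9 Ω

λ = v/f = 0.84·c / 2 GHz = 0.126 m
βl = 2π·l/λ = 2π × 0.149 = 53.7°
tan(βl) = tan(53.7°) = 1.36
Z_in = Z_0·(Z_L + jZ_0·tanβl)/(Z_0 + jZ_L·tanβl)
     = 100·(336 + j136)/(100 + j458)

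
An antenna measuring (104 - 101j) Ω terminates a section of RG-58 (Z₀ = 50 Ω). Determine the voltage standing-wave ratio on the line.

VSWR ≈ 4.29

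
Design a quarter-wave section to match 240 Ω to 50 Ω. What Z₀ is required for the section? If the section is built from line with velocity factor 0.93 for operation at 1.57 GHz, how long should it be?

Z_qwt = √(Z_0·R_L) = √(50 × 240) = √12000
λ = 0.93·c/f = 0.178 m, so l = λ/4 = 0.0444 m

Z_qwt ≈ 110 Ω; length ≈ 4.44 cm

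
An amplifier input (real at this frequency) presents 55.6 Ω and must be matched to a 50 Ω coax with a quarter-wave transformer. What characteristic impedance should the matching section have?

Z_qwt ≈ 52.7 Ω

Z_qwt = √(Z_0·R_L) = √(50 × 55.6) = √2780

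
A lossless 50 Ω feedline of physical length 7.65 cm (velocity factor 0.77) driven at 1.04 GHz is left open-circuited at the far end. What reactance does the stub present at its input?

X_in ≈ 33.7 Ω (inductive)

λ = v/f = 0.77·c / 1.04 GHz = 0.222 m
βl = 2π·l/λ = 2π × 0.344 = 124°
tan(βl) = -1.48
For an open-circuited stub, Z_in = −jZ_0·cot(βl) = −jZ_0/tan(βl)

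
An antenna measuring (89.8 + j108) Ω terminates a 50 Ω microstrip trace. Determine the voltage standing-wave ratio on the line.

Γ = (Z_L − Z_0)/(Z_L + Z_0) = (39.8 + j108)/(139.8 + j108)
|Γ| = 115/177 = 0.652
VSWR = (1 + |Γ|)/(1 − |Γ|) = 1.65/0.348

VSWR ≈ 4.74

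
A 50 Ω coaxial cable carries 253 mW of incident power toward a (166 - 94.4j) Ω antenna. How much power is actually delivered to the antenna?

P_delivered ≈ 151 mW

|Γ| = |(116 − j94.4)/(216 − j94.4)| = 0.634
|Γ|² = 0.403
P_refl = |Γ|²·P_inc = 102 mW, P_del = (1 − |Γ|²)·P_inc = 151 mW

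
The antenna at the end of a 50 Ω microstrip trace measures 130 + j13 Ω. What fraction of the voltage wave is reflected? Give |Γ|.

|Γ| ≈ 0.449

Γ = (Z_L − Z_0)/(Z_L + Z_0) = (80 + j13)/(180 + j13)
|Γ| = 81/180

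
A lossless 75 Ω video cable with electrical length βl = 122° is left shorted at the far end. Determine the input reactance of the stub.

tan(βl) = -1.6
For a shorted stub, Z_in = jZ_0·tan(βl)

X_in ≈ -120 Ω (capacitive)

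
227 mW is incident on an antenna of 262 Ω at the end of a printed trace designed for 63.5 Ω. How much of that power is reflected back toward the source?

P_reflected ≈ 84.4 mW

Γ = (262 − 63.5)/(262 + 63.5) = 0.61
|Γ|² = 0.372
P_refl = |Γ|²·P_inc = 84.4 mW, P_del = (1 − |Γ|²)·P_inc = 143 mW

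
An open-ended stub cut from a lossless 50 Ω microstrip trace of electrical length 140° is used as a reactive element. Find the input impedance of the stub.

Z_in ≈ +j59.6 Ω

tan(βl) = -0.839
For an open-ended stub, Z_in = −jZ_0·cot(βl) = −jZ_0/tan(βl)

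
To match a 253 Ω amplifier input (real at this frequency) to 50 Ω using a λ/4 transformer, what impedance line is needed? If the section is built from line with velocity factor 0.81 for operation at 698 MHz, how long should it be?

Z_qwt = √(Z_0·R_L) = √(50 × 253) = √12650
λ = 0.81·c/f = 0.348 m, so l = λ/4 = 0.087 m

Z_qwt ≈ 112 Ω; length ≈ 8.7 cm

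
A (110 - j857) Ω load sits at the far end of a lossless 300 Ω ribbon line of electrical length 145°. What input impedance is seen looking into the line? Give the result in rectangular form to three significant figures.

tan(βl) = tan(145°) = -0.7
Z_in = Z_0·(Z_L + jZ_0·tanβl)/(Z_0 + jZ_L·tanβl)
     = 300·(110 − j1070)/(-300 − j77)

Z_in ≈ 154 + j1030 Ω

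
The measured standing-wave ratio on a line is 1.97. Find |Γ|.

|Γ| ≈ 0.327

|Γ| = (S − 1)/(S + 1) = (1.97 − 1)/(1.97 + 1) = 0.97/2.97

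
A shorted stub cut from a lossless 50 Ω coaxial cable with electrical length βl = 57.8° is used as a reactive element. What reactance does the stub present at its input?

tan(βl) = 1.59
For a shorted stub, Z_in = jZ_0·tan(βl)

X_in ≈ 79.4 Ω (inductive)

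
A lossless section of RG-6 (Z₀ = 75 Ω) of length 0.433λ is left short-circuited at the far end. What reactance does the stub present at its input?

X_in ≈ -33.6 Ω (capacitive)

βl = 2π × 0.433 = 156°
tan(βl) = -0.448
For a short-circuited stub, Z_in = jZ_0·tan(βl)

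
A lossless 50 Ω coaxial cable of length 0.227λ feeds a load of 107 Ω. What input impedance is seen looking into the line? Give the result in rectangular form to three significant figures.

βl = 2π × 0.227 = 81.7°
tan(βl) = tan(81.7°) = 6.87
Z_in = Z_0·(Z_L + jZ_0·tanβl)/(Z_0 + jZ_L·tanβl)
     = 50·(107 + j344)/(50 + j735)

Z_in ≈ 23.7 − j5.66 Ω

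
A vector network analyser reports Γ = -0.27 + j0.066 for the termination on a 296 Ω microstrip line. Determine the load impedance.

Z_L = Z_0·(1 + Γ)/(1 − Γ) = 296·(0.73 + j0.066)/(1.27 − j0.066)

Z_L ≈ 169 + j24.2 Ω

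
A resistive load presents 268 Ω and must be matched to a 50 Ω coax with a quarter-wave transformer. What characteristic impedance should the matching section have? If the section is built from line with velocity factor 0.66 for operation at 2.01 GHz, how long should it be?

Z_qwt ≈ 116 Ω; length ≈ 2.46 cm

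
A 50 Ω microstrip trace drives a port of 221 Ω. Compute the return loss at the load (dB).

Γ = (221 − 50)/(221 + 50) = 0.631
RL = −20·log₁₀|Γ| = −20·log₁₀(0.631)

RL ≈ 4 dB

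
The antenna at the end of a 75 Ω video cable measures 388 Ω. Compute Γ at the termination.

Γ = (Z_L − Z_0)/(Z_L + Z_0) = (388 − 75)/(388 + 75) = 313/463

Γ = 0.676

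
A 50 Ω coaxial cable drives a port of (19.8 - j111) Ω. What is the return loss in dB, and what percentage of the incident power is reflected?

RL ≈ 1.14 dB; 77% of incident power reflected

Γ = (-30.2 − j111)/(69.8 − j111), |Γ| = 0.877
RL = −20·log₁₀(0.877) = 1.14 dB
P_refl/P_inc = |Γ|² = 0.77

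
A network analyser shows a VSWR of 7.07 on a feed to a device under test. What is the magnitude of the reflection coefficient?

|Γ| ≈ 0.752

|Γ| = (S − 1)/(S + 1) = (7.07 − 1)/(7.07 + 1) = 6.07/8.07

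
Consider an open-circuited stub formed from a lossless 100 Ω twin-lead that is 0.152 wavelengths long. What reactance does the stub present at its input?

βl = 2π × 0.152 = 54.7°
tan(βl) = 1.41
For an open-circuited stub, Z_in = −jZ_0·cot(βl) = −jZ_0/tan(βl)

X_in ≈ -70.8 Ω (capacitive)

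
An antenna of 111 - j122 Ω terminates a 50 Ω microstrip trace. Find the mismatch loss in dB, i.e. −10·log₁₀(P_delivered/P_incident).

mismatch loss ≈ 2.64 dB

Γ = (61 − j122)/(161 − j122), |Γ| = 0.675
|Γ|² = 0.456, so P_del/P_inc = 1 − |Γ|² = 0.544
ML = −10·log₁₀(1 − |Γ|²)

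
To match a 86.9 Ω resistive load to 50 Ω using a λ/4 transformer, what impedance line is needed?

Z_qwt = √(Z_0·R_L) = √(50 × 86.9) = √4345

Z_qwt ≈ 65.9 Ω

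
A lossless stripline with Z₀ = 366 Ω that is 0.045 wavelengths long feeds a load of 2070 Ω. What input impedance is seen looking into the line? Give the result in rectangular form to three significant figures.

βl = 2π × 0.045 = 16.2°
tan(βl) = tan(16.2°) = 0.291
Z_in = Z_0·(Z_L + jZ_0·tanβl)/(Z_0 + jZ_L·tanβl)
     = 366·(2070 + j106)/(366 + j601)

Z_in ≈ 607 − j891 Ω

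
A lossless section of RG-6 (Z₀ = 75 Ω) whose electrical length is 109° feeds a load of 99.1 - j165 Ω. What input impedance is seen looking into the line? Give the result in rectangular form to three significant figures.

Z_in ≈ 21.4 + j55.8 Ω

tan(βl) = tan(109°) = -2.9
Z_in = Z_0·(Z_L + jZ_0·tanβl)/(Z_0 + jZ_L·tanβl)
     = 75·(99.1 − j383)/(-404 − j288)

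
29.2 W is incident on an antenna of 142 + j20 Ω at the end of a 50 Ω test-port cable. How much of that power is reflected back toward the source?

|Γ| = |(92 + j20)/(192 + j20)| = 0.488
|Γ|² = 0.238
P_refl = |Γ|²·P_inc = 6.95 W, P_del = (1 − |Γ|²)·P_inc = 22.3 W

P_reflected ≈ 6.95 W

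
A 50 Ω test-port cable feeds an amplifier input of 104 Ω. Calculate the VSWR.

Γ = (104 − 50)/(104 + 50) = 0.351
VSWR = (1 + 0.351)/(1 − 0.351)

VSWR ≈ 2.08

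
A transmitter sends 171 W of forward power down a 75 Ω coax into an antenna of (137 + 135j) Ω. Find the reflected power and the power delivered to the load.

P_reflected ≈ 59.7 W; P_delivered ≈ 111 W

|Γ| = |(62 + j135)/(212 + j135)| = 0.591
|Γ|² = 0.349
P_refl = |Γ|²·P_inc = 59.7 W, P_del = (1 − |Γ|²)·P_inc = 111 W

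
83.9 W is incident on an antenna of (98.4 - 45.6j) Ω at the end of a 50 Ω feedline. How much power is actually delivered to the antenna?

P_delivered ≈ 68.5 W

|Γ| = |(48.4 − j45.6)/(148.4 − j45.6)| = 0.428
|Γ|² = 0.183
P_refl = |Γ|²·P_inc = 15.4 W, P_del = (1 − |Γ|²)·P_inc = 68.5 W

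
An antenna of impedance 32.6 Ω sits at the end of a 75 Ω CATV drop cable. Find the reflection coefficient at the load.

Γ = (Z_L − Z_0)/(Z_L + Z_0) = (32.6 − 75)/(32.6 + 75) = -42.4/107.6

Γ = -0.394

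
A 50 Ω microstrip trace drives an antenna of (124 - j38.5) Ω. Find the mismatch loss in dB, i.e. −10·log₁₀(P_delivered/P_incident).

Γ = (74 − j38.5)/(174 − j38.5), |Γ| = 0.468
|Γ|² = 0.219, so P_del/P_inc = 1 − |Γ|² = 0.781
ML = −10·log₁₀(1 − |Γ|²)

mismatch loss ≈ 1.07 dB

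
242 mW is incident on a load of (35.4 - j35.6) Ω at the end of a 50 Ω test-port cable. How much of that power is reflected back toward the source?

|Γ| = |(-14.6 − j35.6)/(85.4 − j35.6)| = 0.416
|Γ|² = 0.173
P_refl = |Γ|²·P_inc = 41.9 mW, P_del = (1 − |Γ|²)·P_inc = 200 mW

P_reflected ≈ 41.9 mW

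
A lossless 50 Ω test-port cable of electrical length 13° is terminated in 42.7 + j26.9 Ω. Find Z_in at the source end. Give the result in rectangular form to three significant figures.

Z_in ≈ 55.8 + j31.3 Ω

tan(βl) = tan(13°) = 0.231
Z_in = Z_0·(Z_L + jZ_0·tanβl)/(Z_0 + jZ_L·tanβl)
     = 50·(42.7 + j38.4)/(43.8 + j9.86)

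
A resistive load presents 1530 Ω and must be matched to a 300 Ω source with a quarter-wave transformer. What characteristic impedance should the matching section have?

Z_qwt ≈ 677 Ω

Z_qwt = √(Z_0·R_L) = √(300 × 1530) = √459000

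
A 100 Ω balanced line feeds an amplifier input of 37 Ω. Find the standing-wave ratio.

For a purely resistive load, VSWR = R_L/Z_0 or Z_0/R_L (whichever > 1) = 100/37

VSWR ≈ 2.7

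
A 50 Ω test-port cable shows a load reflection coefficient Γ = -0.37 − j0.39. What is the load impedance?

Z_L ≈ 17.5 − j19.2 Ω

Z_L = Z_0·(1 + Γ)/(1 − Γ) = 50·(0.63 − j0.39)/(1.37 + j0.39)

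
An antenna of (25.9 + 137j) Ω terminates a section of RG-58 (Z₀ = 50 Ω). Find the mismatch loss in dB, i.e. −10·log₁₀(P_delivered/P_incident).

Γ = (-24.1 + j137)/(75.9 + j137), |Γ| = 0.888
|Γ|² = 0.789, so P_del/P_inc = 1 − |Γ|² = 0.211
ML = −10·log₁₀(1 − |Γ|²)

mismatch loss ≈ 6.75 dB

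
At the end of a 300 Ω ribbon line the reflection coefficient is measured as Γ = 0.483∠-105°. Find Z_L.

Z_L = Z_0·(1 + Γ)/(1 − Γ) = 300·(0.875 − j0.467)/(1.13 + j0.467)

Z_L ≈ 155 − j189 Ω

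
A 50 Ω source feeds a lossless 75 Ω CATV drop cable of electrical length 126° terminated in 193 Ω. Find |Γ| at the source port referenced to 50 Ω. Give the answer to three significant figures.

|Γ| ≈ 0.434

tan(βl) = -1.38
Z_in = Z_0·(Z_L + jZ_0·tanβl)/(Z_0 + jZ_L·tanβl) = 41.2 + j42.8 Ω
Γ_s = (Z_in − Z_s)/(Z_in + Z_s) = (-8.76 + j42.8)/(91.2 + j42.8), |Γ_s| = 0.434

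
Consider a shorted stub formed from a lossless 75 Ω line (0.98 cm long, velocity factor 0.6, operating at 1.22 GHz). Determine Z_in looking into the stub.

λ = v/f = 0.6·c / 1.22 GHz = 0.148 m
βl = 2π·l/λ = 2π × 0.0664 = 23.9°
tan(βl) = 0.443
For a shorted stub, Z_in = jZ_0·tan(βl)

Z_in ≈ +j33.3 Ω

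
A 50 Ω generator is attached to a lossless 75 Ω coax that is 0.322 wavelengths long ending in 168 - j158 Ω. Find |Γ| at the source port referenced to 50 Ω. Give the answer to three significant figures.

βl = 2π × 0.322 = 116°
tan(βl) = -2.06
Z_in = Z_0·(Z_L + jZ_0·tanβl)/(Z_0 + jZ_L·tanβl) = 27.2 + j56.1 Ω
Γ_s = (Z_in − Z_s)/(Z_in + Z_s) = (-22.8 + j56.1)/(77.2 + j56.1), |Γ_s| = 0.635

|Γ| ≈ 0.635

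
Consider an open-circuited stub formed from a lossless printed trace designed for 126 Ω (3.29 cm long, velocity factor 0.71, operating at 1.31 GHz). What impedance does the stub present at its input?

λ = v/f = 0.71·c / 1.31 GHz = 0.163 m
βl = 2π·l/λ = 2π × 0.202 = 72.8°
tan(βl) = 3.24
For an open-circuited stub, Z_in = −jZ_0·cot(βl) = −jZ_0/tan(βl)

Z_in ≈ −j38.9 Ω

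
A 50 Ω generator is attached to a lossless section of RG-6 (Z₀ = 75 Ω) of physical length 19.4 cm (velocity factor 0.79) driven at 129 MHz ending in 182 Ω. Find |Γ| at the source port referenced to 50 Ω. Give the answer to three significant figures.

|Γ| ≈ 0.492

λ = v/f = 0.79·c / 129 MHz = 1.84 m
βl = 2π·l/λ = 2π × 0.106 = 38°
tan(βl) = 0.782
Z_in = Z_0·(Z_L + jZ_0·tanβl)/(Z_0 + jZ_L·tanβl) = 63.8 − j62.3 Ω
Γ_s = (Z_in − Z_s)/(Z_in + Z_s) = (13.8 − j62.3)/(114 − j62.3), |Γ_s| = 0.492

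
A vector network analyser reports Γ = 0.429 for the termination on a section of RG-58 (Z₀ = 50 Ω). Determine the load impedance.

Z_L ≈ 125 Ω

Z_L = Z_0·(1 + Γ)/(1 − Γ) = 50·(1.43)/(0.571)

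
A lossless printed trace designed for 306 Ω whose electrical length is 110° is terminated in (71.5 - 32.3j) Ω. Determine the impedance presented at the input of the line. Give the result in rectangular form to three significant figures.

Z_in ≈ 667 − j626 Ω

tan(βl) = tan(110°) = -2.75
Z_in = Z_0·(Z_L + jZ_0·tanβl)/(Z_0 + jZ_L·tanβl)
     = 306·(71.5 − j873)/(217 − j196)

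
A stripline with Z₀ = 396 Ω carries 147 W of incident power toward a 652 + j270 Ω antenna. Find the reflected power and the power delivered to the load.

P_reflected ≈ 17.4 W; P_delivered ≈ 130 W

|Γ| = |(256 + j270)/(1048 + j270)| = 0.344
|Γ|² = 0.118
P_refl = |Γ|²·P_inc = 17.4 W, P_del = (1 − |Γ|²)·P_inc = 130 W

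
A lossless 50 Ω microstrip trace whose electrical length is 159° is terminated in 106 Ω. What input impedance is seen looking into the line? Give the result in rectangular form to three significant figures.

tan(βl) = tan(159°) = -0.384
Z_in = Z_0·(Z_L + jZ_0·tanβl)/(Z_0 + jZ_L·tanβl)
     = 50·(106 − j19.2)/(50 − j40.7)

Z_in ≈ 73.2 + j40.3 Ω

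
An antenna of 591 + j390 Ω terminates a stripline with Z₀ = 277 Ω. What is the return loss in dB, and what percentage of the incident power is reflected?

RL ≈ 5.58 dB; 27.7% of incident power reflected

Γ = (314 + j390)/(868 + j390), |Γ| = 0.526
RL = −20·log₁₀(0.526) = 5.58 dB
P_refl/P_inc = |Γ|² = 0.277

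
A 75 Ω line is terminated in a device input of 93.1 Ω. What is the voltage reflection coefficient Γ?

Γ = 0.108

Γ = (Z_L − Z_0)/(Z_L + Z_0) = (93.1 − 75)/(93.1 + 75) = 18.1/168.1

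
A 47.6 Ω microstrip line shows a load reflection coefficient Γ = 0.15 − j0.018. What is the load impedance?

Z_L ≈ 64.3 − j2.37 Ω

Z_L = Z_0·(1 + Γ)/(1 − Γ) = 47.6·(1.15 − j0.018)/(0.85 + j0.018)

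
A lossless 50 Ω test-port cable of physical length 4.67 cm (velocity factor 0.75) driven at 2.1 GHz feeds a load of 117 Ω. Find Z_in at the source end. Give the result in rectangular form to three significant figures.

λ = v/f = 0.75·c / 2.1 GHz = 0.107 m
βl = 2π·l/λ = 2π × 0.436 = 157°
tan(βl) = tan(157°) = -0.426
Z_in = Z_0·(Z_L + jZ_0·tanβl)/(Z_0 + jZ_L·tanβl)
     = 50·(117 − j21.3)/(50 − j49.9)

Z_in ≈ 69.3 + j47.8 Ω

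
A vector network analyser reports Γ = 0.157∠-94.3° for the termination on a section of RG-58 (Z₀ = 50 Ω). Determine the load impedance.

Z_L ≈ 46.5 − j14.9 Ω

Z_L = Z_0·(1 + Γ)/(1 − Γ) = 50·(0.988 − j0.157)/(1.01 + j0.157)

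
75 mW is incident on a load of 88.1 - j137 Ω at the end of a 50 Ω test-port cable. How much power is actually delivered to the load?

|Γ| = |(38.1 − j137)/(138.1 − j137)| = 0.731
|Γ|² = 0.534
P_refl = |Γ|²·P_inc = 40.1 mW, P_del = (1 − |Γ|²)·P_inc = 34.9 mW

P_delivered ≈ 34.9 mW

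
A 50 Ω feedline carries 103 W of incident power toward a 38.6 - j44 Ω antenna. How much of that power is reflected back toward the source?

P_reflected ≈ 21.7 W

|Γ| = |(-11.4 − j44)/(88.6 − j44)| = 0.459
|Γ|² = 0.211
P_refl = |Γ|²·P_inc = 21.7 W, P_del = (1 − |Γ|²)·P_inc = 81.3 W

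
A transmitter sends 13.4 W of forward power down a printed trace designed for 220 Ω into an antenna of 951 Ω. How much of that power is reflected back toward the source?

Γ = (951 − 220)/(951 + 220) = 0.624
|Γ|² = 0.39
P_refl = |Γ|²·P_inc = 5.22 W, P_del = (1 − |Γ|²)·P_inc = 8.18 W

P_reflected ≈ 5.22 W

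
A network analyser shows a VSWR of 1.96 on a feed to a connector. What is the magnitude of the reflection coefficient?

|Γ| = (S − 1)/(S + 1) = (1.96 − 1)/(1.96 + 1) = 0.96/2.96

|Γ| ≈ 0.324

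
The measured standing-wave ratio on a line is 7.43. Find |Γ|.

|Γ| ≈ 0.763

|Γ| = (S − 1)/(S + 1) = (7.43 − 1)/(7.43 + 1) = 6.43/8.43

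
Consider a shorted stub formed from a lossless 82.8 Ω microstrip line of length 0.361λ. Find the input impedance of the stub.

βl = 2π × 0.361 = 130°
tan(βl) = -1.19
For a shorted stub, Z_in = jZ_0·tan(βl)

Z_in ≈ −j98.8 Ω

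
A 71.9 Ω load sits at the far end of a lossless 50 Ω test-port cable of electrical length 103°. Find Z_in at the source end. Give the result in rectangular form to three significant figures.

Z_in ≈ 35.7 + j5.81 Ω

tan(βl) = tan(103°) = -4.33
Z_in = Z_0·(Z_L + jZ_0·tanβl)/(Z_0 + jZ_L·tanβl)
     = 50·(71.9 − j217)/(50 − j311)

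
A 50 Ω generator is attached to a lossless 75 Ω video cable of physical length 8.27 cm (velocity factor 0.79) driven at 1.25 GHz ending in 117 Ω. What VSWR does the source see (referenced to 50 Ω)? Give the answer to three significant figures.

λ = v/f = 0.79·c / 1.25 GHz = 0.19 m
βl = 2π·l/λ = 2π × 0.436 = 157°
tan(βl) = -0.424
Z_in = Z_0·(Z_L + jZ_0·tanβl)/(Z_0 + jZ_L·tanβl) = 96 + j31.7 Ω
Γ_s = (Z_in − Z_s)/(Z_in + Z_s) = (46 + j31.7)/(146 + j31.7), |Γ_s| = 0.374
VSWR = (1 + |Γ_s|)/(1 − |Γ_s|)

VSWR ≈ 2.2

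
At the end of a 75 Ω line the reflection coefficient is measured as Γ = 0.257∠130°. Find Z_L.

Z_L ≈ 50.2 + j21.1 Ω

Z_L = Z_0·(1 + Γ)/(1 − Γ) = 75·(0.835 + j0.197)/(1.17 − j0.197)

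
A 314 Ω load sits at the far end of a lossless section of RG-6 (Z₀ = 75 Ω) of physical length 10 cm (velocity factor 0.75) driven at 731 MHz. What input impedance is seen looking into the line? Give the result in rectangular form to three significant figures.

λ = v/f = 0.75·c / 731 MHz = 0.308 m
βl = 2π·l/λ = 2π × 0.325 = 117°
tan(βl) = tan(117°) = -1.97
Z_in = Z_0·(Z_L + jZ_0·tanβl)/(Z_0 + jZ_L·tanβl)
     = 75·(314 − j147)/(75 − j617)

Z_in ≈ 22.2 + j35.4 Ω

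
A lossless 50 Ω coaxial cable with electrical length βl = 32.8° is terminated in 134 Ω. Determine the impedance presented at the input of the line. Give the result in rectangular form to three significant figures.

Z_in ≈ 47.6 − j50 Ω

tan(βl) = tan(32.8°) = 0.644
Z_in = Z_0·(Z_L + jZ_0·tanβl)/(Z_0 + jZ_L·tanβl)
     = 50·(134 + j32.2)/(50 + j86.4)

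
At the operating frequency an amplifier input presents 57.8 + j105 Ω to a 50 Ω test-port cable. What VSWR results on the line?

VSWR ≈ 5.66

Γ = (Z_L − Z_0)/(Z_L + Z_0) = (7.8 + j105)/(107.8 + j105)
|Γ| = 105/150 = 0.7
VSWR = (1 + |Γ|)/(1 − |Γ|) = 1.7/0.3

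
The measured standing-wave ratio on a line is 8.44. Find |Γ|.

|Γ| = (S − 1)/(S + 1) = (8.44 − 1)/(8.44 + 1) = 7.44/9.44

|Γ| ≈ 0.788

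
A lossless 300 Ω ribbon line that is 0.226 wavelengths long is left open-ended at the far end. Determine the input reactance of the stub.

βl = 2π × 0.226 = 81.4°
tan(βl) = 6.58
For an open-ended stub, Z_in = −jZ_0·cot(βl) = −jZ_0/tan(βl)

X_in ≈ -45.6 Ω (capacitive)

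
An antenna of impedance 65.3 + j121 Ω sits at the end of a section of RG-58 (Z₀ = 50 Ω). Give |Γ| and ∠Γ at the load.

Γ ≈ 0.73 ∠ 36.4°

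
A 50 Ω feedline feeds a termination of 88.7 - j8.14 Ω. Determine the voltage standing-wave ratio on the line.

VSWR ≈ 1.8

Γ = (Z_L − Z_0)/(Z_L + Z_0) = (38.7 − j8.14)/(138.7 − j8.14)
|Γ| = 39.5/139 = 0.285
VSWR = (1 + |Γ|)/(1 − |Γ|) = 1.28/0.715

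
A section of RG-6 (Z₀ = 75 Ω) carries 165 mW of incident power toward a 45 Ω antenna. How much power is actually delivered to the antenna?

Γ = (45 − 75)/(45 + 75) = -0.25
|Γ|² = 0.0625
P_refl = |Γ|²·P_inc = 10.3 mW, P_del = (1 − |Γ|²)·P_inc = 155 mW

P_delivered ≈ 155 mW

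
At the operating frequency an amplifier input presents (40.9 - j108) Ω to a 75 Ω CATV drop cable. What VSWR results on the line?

VSWR ≈ 6.02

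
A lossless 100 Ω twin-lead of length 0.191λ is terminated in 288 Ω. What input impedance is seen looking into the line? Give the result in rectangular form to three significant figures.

βl = 2π × 0.191 = 68.8°
tan(βl) = tan(68.8°) = 2.57
Z_in = Z_0·(Z_L + jZ_0·tanβl)/(Z_0 + jZ_L·tanβl)
     = 100·(288 + j257)/(100 + j741)

Z_in ≈ 39.3 − j33.6 Ω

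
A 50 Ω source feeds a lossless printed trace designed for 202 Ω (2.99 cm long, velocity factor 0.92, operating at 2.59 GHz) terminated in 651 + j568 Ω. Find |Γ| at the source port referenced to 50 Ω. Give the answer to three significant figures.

λ = v/f = 0.92·c / 2.59 GHz = 0.107 m
βl = 2π·l/λ = 2π × 0.281 = 101°
tan(βl) = -5.14
Z_in = Z_0·(Z_L + jZ_0·tanβl)/(Z_0 + jZ_L·tanβl) = 34.8 + j6.85 Ω
Γ_s = (Z_in − Z_s)/(Z_in + Z_s) = (-15.2 + j6.85)/(84.8 + j6.85), |Γ_s| = 0.196

|Γ| ≈ 0.196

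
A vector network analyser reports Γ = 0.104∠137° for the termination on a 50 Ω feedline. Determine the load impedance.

Z_L = Z_0·(1 + Γ)/(1 − Γ) = 50·(0.924 + j0.0709)/(1.08 − j0.0709)

Z_L ≈ 42.5 + j6.1 Ω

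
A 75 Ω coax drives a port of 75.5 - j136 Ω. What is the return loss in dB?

Γ = (0.5 − j136)/(150.5 − j136), |Γ| = 0.67
RL = −20·log₁₀|Γ| = −20·log₁₀(0.67)

RL ≈ 3.47 dB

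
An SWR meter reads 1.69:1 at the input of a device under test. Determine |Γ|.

|Γ| = (S − 1)/(S + 1) = (1.69 − 1)/(1.69 + 1) = 0.69/2.69

|Γ| ≈ 0.257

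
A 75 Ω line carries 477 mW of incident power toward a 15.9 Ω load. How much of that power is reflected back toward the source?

Γ = (15.9 − 75)/(15.9 + 75) = -0.65
|Γ|² = 0.423
P_refl = |Γ|²·P_inc = 202 mW, P_del = (1 − |Γ|²)·P_inc = 275 mW

P_reflected ≈ 202 mW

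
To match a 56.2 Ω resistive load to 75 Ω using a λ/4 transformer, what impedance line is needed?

Z_qwt ≈ 64.9 Ω

Z_qwt = √(Z_0·R_L) = √(75 × 56.2) = √4215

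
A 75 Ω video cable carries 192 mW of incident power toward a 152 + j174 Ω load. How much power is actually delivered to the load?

|Γ| = |(77 + j174)/(227 + j174)| = 0.665
|Γ|² = 0.443
P_refl = |Γ|²·P_inc = 85 mW, P_del = (1 − |Γ|²)·P_inc = 107 mW

P_delivered ≈ 107 mW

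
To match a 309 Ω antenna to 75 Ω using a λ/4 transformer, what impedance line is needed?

Z_qwt ≈ 152 Ω

Z_qwt = √(Z_0·R_L) = √(75 × 309) = √23180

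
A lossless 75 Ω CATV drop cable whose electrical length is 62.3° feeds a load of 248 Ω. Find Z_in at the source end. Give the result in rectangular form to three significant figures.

tan(βl) = tan(62.3°) = 1.9
Z_in = Z_0·(Z_L + jZ_0·tanβl)/(Z_0 + jZ_L·tanβl)
     = 75·(248 + j143)/(75 + j472)

Z_in ≈ 28.2 − j34.9 Ω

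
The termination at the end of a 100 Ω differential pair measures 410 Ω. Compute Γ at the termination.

Γ = 0.608

Γ = (Z_L − Z_0)/(Z_L + Z_0) = (410 − 100)/(410 + 100) = 310/510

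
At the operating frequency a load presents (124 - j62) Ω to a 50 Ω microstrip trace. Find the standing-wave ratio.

Γ = (Z_L − Z_0)/(Z_L + Z_0) = (74 − j62)/(174 − j62)
|Γ| = 96.5/185 = 0.523
VSWR = (1 + |Γ|)/(1 − |Γ|) = 1.52/0.477

VSWR ≈ 3.19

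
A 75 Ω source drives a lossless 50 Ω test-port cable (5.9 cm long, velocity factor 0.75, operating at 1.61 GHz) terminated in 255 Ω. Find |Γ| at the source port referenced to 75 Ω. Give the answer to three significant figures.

λ = v/f = 0.75·c / 1.61 GHz = 0.14 m
βl = 2π·l/λ = 2π × 0.422 = 152°
tan(βl) = -0.532
Z_in = Z_0·(Z_L + jZ_0·tanβl)/(Z_0 + jZ_L·tanβl) = 39.1 + j79.6 Ω
Γ_s = (Z_in − Z_s)/(Z_in + Z_s) = (-35.9 + j79.6)/(114 + j79.6), |Γ_s| = 0.627

|Γ| ≈ 0.627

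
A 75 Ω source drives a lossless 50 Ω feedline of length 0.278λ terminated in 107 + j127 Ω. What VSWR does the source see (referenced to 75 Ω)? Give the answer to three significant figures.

βl = 2π × 0.278 = 100°
tan(βl) = -5.63
Z_in = Z_0·(Z_L + jZ_0·tanβl)/(Z_0 + jZ_L·tanβl) = 9.22 − j2.83 Ω
Γ_s = (Z_in − Z_s)/(Z_in + Z_s) = (-65.8 − j2.83)/(84.2 − j2.83), |Γ_s| = 0.781
VSWR = (1 + |Γ_s|)/(1 − |Γ_s|)

VSWR ≈ 8.14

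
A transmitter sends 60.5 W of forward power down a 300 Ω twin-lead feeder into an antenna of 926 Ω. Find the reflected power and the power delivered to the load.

P_reflected ≈ 15.8 W; P_delivered ≈ 44.7 W

Γ = (926 − 300)/(926 + 300) = 0.511
|Γ|² = 0.261
P_refl = |Γ|²·P_inc = 15.8 W, P_del = (1 − |Γ|²)·P_inc = 44.7 W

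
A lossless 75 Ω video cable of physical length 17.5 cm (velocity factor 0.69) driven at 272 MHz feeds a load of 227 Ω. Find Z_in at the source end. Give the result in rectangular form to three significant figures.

Z_in ≈ 25.1 − j8.45 Ω

λ = v/f = 0.69·c / 272 MHz = 0.761 m
βl = 2π·l/λ = 2π × 0.23 = 82.8°
tan(βl) = tan(82.8°) = 7.9
Z_in = Z_0·(Z_L + jZ_0·tanβl)/(Z_0 + jZ_L·tanβl)
     = 75·(227 + j592)/(75 + j1790)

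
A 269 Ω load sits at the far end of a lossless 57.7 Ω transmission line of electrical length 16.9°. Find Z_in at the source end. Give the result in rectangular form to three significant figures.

tan(βl) = tan(16.9°) = 0.304
Z_in = Z_0·(Z_L + jZ_0·tanβl)/(Z_0 + jZ_L·tanβl)
     = 57.7·(269 + j17.5)/(57.7 + j81.7)

Z_in ≈ 97.7 − j121 Ω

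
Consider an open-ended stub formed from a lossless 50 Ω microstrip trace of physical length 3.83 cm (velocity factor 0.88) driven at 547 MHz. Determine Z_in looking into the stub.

λ = v/f = 0.88·c / 547 MHz = 0.483 m
βl = 2π·l/λ = 2π × 0.0794 = 28.6°
tan(βl) = 0.545
For an open-ended stub, Z_in = −jZ_0·cot(βl) = −jZ_0/tan(βl)

Z_in ≈ −j91.8 Ω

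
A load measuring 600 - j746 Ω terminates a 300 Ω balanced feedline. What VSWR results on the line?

Γ = (Z_L − Z_0)/(Z_L + Z_0) = (300 − j746)/(900 − j746)
|Γ| = 804/1170 = 0.688
VSWR = (1 + |Γ|)/(1 − |Γ|) = 1.69/0.312

VSWR ≈ 5.41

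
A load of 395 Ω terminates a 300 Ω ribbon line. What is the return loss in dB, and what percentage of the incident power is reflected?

Γ = (395 − 300)/(395 + 300) = 0.137
RL = −20·log₁₀(0.137) = 17.3 dB
P_refl/P_inc = |Γ|² = 0.0187

RL ≈ 17.3 dB; 1.87% of incident power reflected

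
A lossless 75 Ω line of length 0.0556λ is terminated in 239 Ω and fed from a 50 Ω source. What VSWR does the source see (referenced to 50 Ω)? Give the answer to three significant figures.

βl = 2π × 0.0556 = 20°
tan(βl) = 0.364
Z_in = Z_0·(Z_L + jZ_0·tanβl)/(Z_0 + jZ_L·tanβl) = 115 − j107 Ω
Γ_s = (Z_in − Z_s)/(Z_in + Z_s) = (65.3 − j107)/(165 − j107), |Γ_s| = 0.635
VSWR = (1 + |Γ_s|)/(1 − |Γ_s|)

VSWR ≈ 4.49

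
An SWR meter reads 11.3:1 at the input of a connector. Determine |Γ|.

|Γ| = (S − 1)/(S + 1) = (11.3 − 1)/(11.3 + 1) = 10.3/12.3

|Γ| ≈ 0.837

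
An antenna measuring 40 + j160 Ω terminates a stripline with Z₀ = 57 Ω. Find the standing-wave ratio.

VSWR ≈ 13.3

Γ = (Z_L − Z_0)/(Z_L + Z_0) = (-17 + j160)/(97 + j160)
|Γ| = 161/187 = 0.86
VSWR = (1 + |Γ|)/(1 − |Γ|) = 1.86/0.14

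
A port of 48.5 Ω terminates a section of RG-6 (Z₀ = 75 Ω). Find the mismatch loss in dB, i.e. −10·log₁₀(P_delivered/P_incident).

mismatch loss ≈ 0.205 dB

Γ = (48.5 − 75)/(48.5 + 75) = -0.215
|Γ|² = 0.046, so P_del/P_inc = 1 − |Γ|² = 0.954
ML = −10·log₁₀(1 − |Γ|²)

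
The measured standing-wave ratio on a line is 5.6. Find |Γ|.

|Γ| = (S − 1)/(S + 1) = (5.6 − 1)/(5.6 + 1) = 4.6/6.6

|Γ| ≈ 0.697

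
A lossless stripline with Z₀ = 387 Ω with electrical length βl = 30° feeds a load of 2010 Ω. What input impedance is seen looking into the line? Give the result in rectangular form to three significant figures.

tan(βl) = tan(30°) = 0.577
Z_in = Z_0·(Z_L + jZ_0·tanβl)/(Z_0 + jZ_L·tanβl)
     = 387·(2010 + j223)/(387 + j1160)

Z_in ≈ 268 − j581 Ω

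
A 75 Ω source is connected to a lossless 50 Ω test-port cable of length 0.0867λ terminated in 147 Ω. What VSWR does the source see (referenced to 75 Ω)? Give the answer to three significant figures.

VSWR ≈ 2.68

βl = 2π × 0.0867 = 31.2°
tan(βl) = 0.606
Z_in = Z_0·(Z_L + jZ_0·tanβl)/(Z_0 + jZ_L·tanβl) = 48.2 − j55.5 Ω
Γ_s = (Z_in − Z_s)/(Z_in + Z_s) = (-26.8 − j55.5)/(123 − j55.5), |Γ_s| = 0.456
VSWR = (1 + |Γ_s|)/(1 − |Γ_s|)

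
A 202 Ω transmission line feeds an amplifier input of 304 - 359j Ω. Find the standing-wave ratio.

Γ = (Z_L − Z_0)/(Z_L + Z_0) = (102 − j359)/(506 − j359)
|Γ| = 373/620 = 0.602
VSWR = (1 + |Γ|)/(1 − |Γ|) = 1.6/0.398

VSWR ≈ 4.02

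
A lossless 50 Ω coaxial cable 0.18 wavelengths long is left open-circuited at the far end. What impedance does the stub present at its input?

βl = 2π × 0.18 = 64.8°
tan(βl) = 2.13
For an open-circuited stub, Z_in = −jZ_0·cot(βl) = −jZ_0/tan(βl)

Z_in ≈ −j23.5 Ω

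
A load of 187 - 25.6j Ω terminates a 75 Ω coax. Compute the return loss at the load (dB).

Γ = (112 − j25.6)/(262 − j25.6), |Γ| = 0.436
RL = −20·log₁₀|Γ| = −20·log₁₀(0.436)

RL ≈ 7.2 dB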